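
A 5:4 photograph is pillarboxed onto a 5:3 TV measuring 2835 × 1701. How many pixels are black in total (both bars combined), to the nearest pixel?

1205584 pixels

5:4 is narrower than 5:3, so it spans the full height.
That makes the image 2126.2500 px wide (1701 × 5/4).
Leftover width: 2835 − 2126.2500 = 708.7500 px.
Across the 1701-px span: 708.7500 × 1701 ≈ 1205584 px.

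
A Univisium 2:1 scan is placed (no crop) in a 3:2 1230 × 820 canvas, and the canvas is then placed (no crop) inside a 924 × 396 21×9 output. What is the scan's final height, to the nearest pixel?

Univisium 2:1 in 1230×820: fills the width, so the scan is 1230.00 × 615.00.
The 3:2 canvas is height-limited in 924×396, giving 594.00 × 396.00; scale factor 0.4829.
Applying the same ×0.4829: 615.00 → 297.00.

297 px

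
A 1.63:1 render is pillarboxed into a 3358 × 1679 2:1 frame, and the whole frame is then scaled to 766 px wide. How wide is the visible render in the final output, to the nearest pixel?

624 px

At 3358×1679 the render is height-limited, so width = 1679 × 1.630 ≈ 2736.77 px.
Resizing to 766 px wide multiplies everything by 0.2281: 2736.77 → 624.29 px.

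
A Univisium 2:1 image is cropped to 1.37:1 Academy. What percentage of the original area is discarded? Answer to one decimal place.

31.5%

Going from Univisium 2:1 to 1.37:1 Academy means cutting width while keeping height.
Fraction kept = (1.370)/(2.000) ≈ 68.50%, so 31.50% is lost.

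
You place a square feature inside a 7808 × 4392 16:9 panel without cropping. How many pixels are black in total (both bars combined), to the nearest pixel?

square (1.000) < 16:9 (1.778), so the feature fills the height.
Content width = 4392 × 1/1 ≈ 4392.0000 px.
Black = 7808 − 4392.0000 = 3416.0000 px.
Bar area = 3416.0000 × 4392 ≈ 15003072 px.

15003072 pixels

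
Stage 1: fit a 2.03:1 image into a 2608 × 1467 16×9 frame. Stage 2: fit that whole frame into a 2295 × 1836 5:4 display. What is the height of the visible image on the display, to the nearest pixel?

First fit — 2.03:1 into 2608×1467 spans the width: 2608.00 × 1284.73.
Second fit — the 16×9 canvas into 2295×1836 spans the width: 2295.00 × 1290.94 (×0.8800 from 2608×1467).
Applying the same ×0.8800: 1284.73 → 1130.54.

1131 px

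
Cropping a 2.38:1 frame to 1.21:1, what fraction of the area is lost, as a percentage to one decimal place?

49.2%

Going from 2.38:1 to 1.21:1 means cutting width while keeping height.
(1.210)/(2.380) ≈ 0.508 of the area survives, leaving 49.16% discarded.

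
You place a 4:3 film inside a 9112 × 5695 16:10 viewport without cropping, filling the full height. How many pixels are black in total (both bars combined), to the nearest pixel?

8648807 pixels

Content width = 5695 × 4/3 ≈ 7593.3333 px.
Black = 9112 − 7593.3333 = 1518.6667 px.
Bar area = 1518.6667 × 5695 ≈ 8648807 px.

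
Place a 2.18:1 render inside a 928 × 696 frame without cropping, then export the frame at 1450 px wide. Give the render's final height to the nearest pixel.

665 px

Fitted into 928×696, the render spans the width; its height is 928 / 2.180 ≈ 425.69 px.
Scaling 928 → 1450 is ×1.5625, so the height becomes 425.69 × 1.5625 ≈ 665.14 px.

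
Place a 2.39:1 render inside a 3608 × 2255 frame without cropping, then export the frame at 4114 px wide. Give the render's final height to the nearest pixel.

Fitted into 3608×2255, the render spans the width; its height is 3608 / 2.390 ≈ 1509.62 px.
Resizing to 4114 px wide multiplies everything by 1.1402: 1509.62 → 1721.34 px.

1721 px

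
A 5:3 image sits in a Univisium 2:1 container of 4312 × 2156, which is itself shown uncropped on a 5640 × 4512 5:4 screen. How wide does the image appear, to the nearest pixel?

4700 px

First fit — 5:3 into 4312×2156 spans the height: 3593.33 × 2156.00.
Second fit — the Univisium 2:1 canvas into 5640×4512 spans the width: 5640.00 × 2820.00 (×1.3080 from 4312×2156).
The image scales with it: width 3593.33 × 1.3080 ≈ 4700.00.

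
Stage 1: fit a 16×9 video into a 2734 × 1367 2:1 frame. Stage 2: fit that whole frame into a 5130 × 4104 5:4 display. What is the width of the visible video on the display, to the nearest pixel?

16×9 in 2734×1367: fills the height, so the video is 2430.22 × 1367.00.
2:1 in 5130×4104: fills the width, so the intermediate becomes 5130.00 × 2565.00 — a scale of ×1.8764.
The video scales with it: width 2430.22 × 1.8764 ≈ 4560.00.

4560 px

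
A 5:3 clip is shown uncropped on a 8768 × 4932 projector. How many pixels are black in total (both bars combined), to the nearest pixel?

5:3 is narrower than 16×9, so it spans the full height.
That makes the image 8220.0000 px wide (4932 × 5/3).
8768 − 8220.0000 = 548.0000 px of bars.
That's 548.0000 × 4932 ≈ 2702736 black pixels.

2702736 pixels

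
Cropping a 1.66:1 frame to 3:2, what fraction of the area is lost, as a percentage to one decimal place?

The height stays; only width is cut (since 3:2 is narrower than 1.66:1).
(1.500)/(1.660) ≈ 0.904 of the area survives, leaving 9.64% discarded.

9.6%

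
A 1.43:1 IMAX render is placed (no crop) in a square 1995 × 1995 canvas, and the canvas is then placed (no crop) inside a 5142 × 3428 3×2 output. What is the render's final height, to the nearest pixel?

2397 px

1.43:1 IMAX in 1995×1995: fills the width, so the render is 1995.00 × 1395.10.
square in 5142×3428: fills the height, so the intermediate becomes 3428.00 × 3428.00 — a scale of ×1.7183.
The render scales with it: height 1395.10 × 1.7183 ≈ 2397.20.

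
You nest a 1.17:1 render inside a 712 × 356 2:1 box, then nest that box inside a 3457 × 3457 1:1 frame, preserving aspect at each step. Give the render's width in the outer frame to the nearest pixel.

2022 px

Inside the 712×356 canvas the render is height-limited at 416.52 × 356.00.
The 2:1 canvas is width-limited in 3457×3457, giving 3457.00 × 1728.50; scale factor 4.8553.
Applying the same ×4.8553: 416.52 → 2022.35.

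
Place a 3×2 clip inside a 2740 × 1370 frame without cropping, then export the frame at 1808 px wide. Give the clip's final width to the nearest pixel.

Fitted into 2740×1370, the clip spans the height; its width is 1370 × 3/2 ≈ 2055.00 px.
Scaling 2740 → 1808 is ×0.6599, so the width becomes 2055.00 × 0.6599 ≈ 1356.00 px.

1356 px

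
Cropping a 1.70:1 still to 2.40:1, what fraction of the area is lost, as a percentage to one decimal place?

Going from 1.70:1 to 2.40:1 means cutting height while keeping width.
Fraction kept = (1.700)/(2.400) ≈ 70.83%, so 29.17% is lost.

29.2%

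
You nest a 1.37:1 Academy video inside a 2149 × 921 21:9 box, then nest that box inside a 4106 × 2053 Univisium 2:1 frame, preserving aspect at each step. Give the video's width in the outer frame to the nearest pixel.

First fit — 1.37:1 Academy into 2149×921 spans the height: 1261.77 × 921.00.
21:9 in 4106×2053: fills the width, so the intermediate becomes 4106.00 × 1759.71 — a scale of ×1.9107.
Applying the same ×1.9107: 1261.77 → 2410.81.

2411 px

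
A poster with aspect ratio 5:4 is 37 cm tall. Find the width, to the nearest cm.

46 cm

Width = 37·5/4 = 46.25.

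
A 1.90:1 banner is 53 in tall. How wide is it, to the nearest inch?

53 × 1.900 = 100.70.

101 in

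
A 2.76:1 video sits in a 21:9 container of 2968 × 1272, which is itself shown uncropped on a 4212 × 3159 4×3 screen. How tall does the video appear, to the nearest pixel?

1526 px

Inside the 2968×1272 canvas the video is width-limited at 2968.00 × 1075.36.
21:9 in 4212×3159: fills the width, so the intermediate becomes 4212.00 × 1805.14 — a scale of ×1.4191.
Applying the same ×1.4191: 1075.36 → 1526.09.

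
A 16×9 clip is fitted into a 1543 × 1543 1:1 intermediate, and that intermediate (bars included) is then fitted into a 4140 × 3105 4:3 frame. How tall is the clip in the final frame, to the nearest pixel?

1747 px

Inside the 1543×1543 canvas the clip is width-limited at 1543.00 × 867.94.
Second fit — the 1:1 canvas into 4140×3105 spans the height: 3105.00 × 3105.00 (×2.0123 from 1543×1543).
So the clip's height is 867.94 × 2.0123 ≈ 1746.56.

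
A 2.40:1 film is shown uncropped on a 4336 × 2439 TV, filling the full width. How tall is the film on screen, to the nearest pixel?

1807 px

That makes the image 1806.67 px tall (4336 / 2.400).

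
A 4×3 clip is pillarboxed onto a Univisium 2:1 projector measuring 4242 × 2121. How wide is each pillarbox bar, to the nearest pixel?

707 px

4×3 is narrower than Univisium 2:1, so it spans the full height.
The clip is 2121 × 4/3 ≈ 2828.00 px wide.
Leftover width: 4242 − 2828.00 = 1414.00 px → 707.00 each side.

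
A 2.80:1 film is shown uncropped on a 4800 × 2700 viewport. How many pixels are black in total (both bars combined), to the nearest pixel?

2.80:1 is wider than 16:9, so it spans the full width.
Content height = 4800 / 2.800 ≈ 1714.2857 px.
Leftover height: 2700 − 1714.2857 = 985.7143 px.
That's 985.7143 × 4800 ≈ 4731429 black pixels.

4731429 pixels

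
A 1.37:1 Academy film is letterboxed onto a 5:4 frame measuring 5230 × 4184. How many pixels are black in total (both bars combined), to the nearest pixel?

1916700 pixels

Since 1.370 > 1.250, the film is width-limited.
That makes the image 3817.5182 px tall (5230 / 1.370).
Black = 4184 − 3817.5182 = 366.4818 px.
That's 366.4818 × 5230 ≈ 1916700 black pixels.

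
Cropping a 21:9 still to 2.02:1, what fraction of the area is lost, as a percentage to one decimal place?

13.4%

The height stays; only width is cut (since 2.02:1 is narrower than 21:9).
Fraction kept = (2.020)/(2.333) ≈ 86.57%, so 13.43% is lost.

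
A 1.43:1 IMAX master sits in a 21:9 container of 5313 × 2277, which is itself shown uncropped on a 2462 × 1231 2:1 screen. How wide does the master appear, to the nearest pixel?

1509 px

1.43:1 IMAX in 5313×2277: fills the height, so the master is 3256.11 × 2277.00.
The 21:9 canvas is width-limited in 2462×1231, giving 2462.00 × 1055.14; scale factor 0.4634.
The master scales with it: width 3256.11 × 0.4634 ≈ 1508.85.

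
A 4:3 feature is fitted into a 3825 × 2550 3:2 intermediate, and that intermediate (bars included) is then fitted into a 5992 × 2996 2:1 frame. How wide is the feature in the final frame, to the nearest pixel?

First fit — 4:3 into 3825×2550 spans the height: 3400.00 × 2550.00.
3:2 in 5992×2996: fills the height, so the intermediate becomes 4494.00 × 2996.00 — a scale of ×1.1749.
The feature scales with it: width 3400.00 × 1.1749 ≈ 3994.67.

3995 px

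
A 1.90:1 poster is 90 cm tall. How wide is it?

171 cm

At 1.90:1, 90 × 1.900 ≈ 171.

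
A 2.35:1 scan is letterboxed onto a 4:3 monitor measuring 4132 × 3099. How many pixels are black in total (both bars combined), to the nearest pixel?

2.35:1 (2.350) > 4:3 (1.333), so the scan fills the width.
The scan is 4132 / 2.350 ≈ 1758.2979 px tall.
Leftover height: 3099 − 1758.2979 = 1340.7021 px.
Bar area = 1340.7021 × 4132 ≈ 5539781 px.

5539781 pixels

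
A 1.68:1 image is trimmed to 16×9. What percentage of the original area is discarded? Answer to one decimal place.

The width stays; only height is cut (since 16×9 is wider than 1.68:1).
Area ratio = (1.680)/(1.778) = 94.50%; the remaining 5.50% is cropped out.

5.5%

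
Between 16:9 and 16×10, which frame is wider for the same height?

16:9

16:9 = 1.778 and 16×10 = 1.6; 1.778 > 1.6.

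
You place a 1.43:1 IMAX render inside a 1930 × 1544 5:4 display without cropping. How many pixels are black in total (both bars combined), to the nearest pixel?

1.43:1 IMAX (1.430) > 5:4 (1.250), so the render fills the width.
Content height = 1930 / 1.430 ≈ 1349.6503 px.
Leftover height: 1544 − 1349.6503 = 194.3497 px.
That's 194.3497 × 1930 ≈ 375095 black pixels.

375095 pixels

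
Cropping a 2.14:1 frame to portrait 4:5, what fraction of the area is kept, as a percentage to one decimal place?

portrait 4:5 is narrower than 2.14:1, so the crop keeps the full height and trims the width.
(0.800)/(2.140) ≈ 0.374 of the area survives.

37.4%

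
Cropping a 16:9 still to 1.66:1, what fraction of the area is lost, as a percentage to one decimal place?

6.6%

1.66:1 is narrower than 16:9, so the crop keeps the full height and trims the width.
(1.660)/(1.778) ≈ 0.934 of the area survives, leaving 6.62% discarded.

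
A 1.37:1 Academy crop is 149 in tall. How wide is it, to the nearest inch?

204 in

Width = 149 × 1.370 = 204.13.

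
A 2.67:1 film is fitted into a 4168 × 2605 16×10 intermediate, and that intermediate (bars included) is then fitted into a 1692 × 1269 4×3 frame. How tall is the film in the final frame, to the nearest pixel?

First fit — 2.67:1 into 4168×2605 spans the width: 4168.00 × 1561.05.
16×10 in 1692×1269: fills the width, so the intermediate becomes 1692.00 × 1057.50 — a scale of ×0.4060.
Applying the same ×0.4060: 1561.05 → 633.71.

634 px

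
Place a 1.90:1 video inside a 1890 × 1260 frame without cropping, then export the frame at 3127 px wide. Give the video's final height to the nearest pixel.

1646 px

Fitted into 1890×1260, the video spans the width; its height is 1890 / 1.900 ≈ 994.74 px.
Resizing to 3127 px wide multiplies everything by 1.6545: 994.74 → 1645.79 px.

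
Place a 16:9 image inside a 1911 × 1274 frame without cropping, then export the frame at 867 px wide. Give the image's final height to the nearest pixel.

488 px

At 1911×1274 the image is width-limited, so height = 1911 × 9/16 ≈ 1074.94 px.
Scaling 1911 → 867 is ×0.4537, so the height becomes 1074.94 × 0.4537 ≈ 487.69 px.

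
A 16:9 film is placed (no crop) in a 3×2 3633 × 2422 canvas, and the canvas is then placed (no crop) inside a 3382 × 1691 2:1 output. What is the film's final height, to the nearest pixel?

Inside the 3633×2422 canvas the film is width-limited at 3633.00 × 2043.56.
Second fit — the 3×2 canvas into 3382×1691 spans the height: 2536.50 × 1691.00 (×0.6982 from 3633×2422).
Applying the same ×0.6982: 2043.56 → 1426.78.

1427 px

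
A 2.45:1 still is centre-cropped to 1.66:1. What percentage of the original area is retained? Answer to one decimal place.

67.8%

The height stays; only width is cut (since 1.66:1 is narrower than 2.45:1).
(1.660)/(2.450) ≈ 0.678 of the area survives.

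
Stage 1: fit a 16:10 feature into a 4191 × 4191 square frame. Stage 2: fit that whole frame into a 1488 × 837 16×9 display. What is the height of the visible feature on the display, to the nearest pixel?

First fit — 16:10 into 4191×4191 spans the width: 4191.00 × 2619.38.
square in 1488×837: fills the height, so the intermediate becomes 837.00 × 837.00 — a scale of ×0.1997.
Applying the same ×0.1997: 2619.38 → 523.12.

523 px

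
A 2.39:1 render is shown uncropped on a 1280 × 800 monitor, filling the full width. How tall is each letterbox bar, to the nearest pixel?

132 px

The render is 1280 / 2.390 ≈ 535.56 px tall.
Leftover height: 800 − 535.56 = 264.44 px → 132.22 each side.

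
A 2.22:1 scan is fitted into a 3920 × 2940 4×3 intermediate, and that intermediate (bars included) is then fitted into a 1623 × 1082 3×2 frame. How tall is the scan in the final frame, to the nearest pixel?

Inside the 3920×2940 canvas the scan is width-limited at 3920.00 × 1765.77.
Second fit — the 4×3 canvas into 1623×1082 spans the height: 1442.67 × 1082.00 (×0.3680 from 3920×2940).
So the scan's height is 1765.77 × 0.3680 ≈ 649.85.

650 px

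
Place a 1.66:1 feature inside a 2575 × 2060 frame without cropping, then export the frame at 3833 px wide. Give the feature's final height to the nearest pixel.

2309 px

Fitted into 2575×2060, the feature spans the width; its height is 2575 / 1.660 ≈ 1551.20 px.
Resizing to 3833 px wide multiplies everything by 1.4885: 1551.20 → 2309.04 px.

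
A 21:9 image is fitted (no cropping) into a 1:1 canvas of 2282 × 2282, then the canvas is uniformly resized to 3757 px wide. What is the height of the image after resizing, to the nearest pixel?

1610 px

Fitted into 2282×2282, the image spans the width; its height is 2282 × 9/21 ≈ 978.00 px.
Resizing to 3757 px wide multiplies everything by 1.6464: 978.00 → 1610.14 px.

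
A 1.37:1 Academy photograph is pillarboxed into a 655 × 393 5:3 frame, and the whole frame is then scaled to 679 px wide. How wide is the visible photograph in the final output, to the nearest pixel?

558 px

In the 655×393 frame the photograph fills the height: width = 393 × 1.370 ≈ 538.41 px.
Scaling 655 → 679 is ×1.0366, so the width becomes 538.41 × 1.0366 ≈ 558.14 px.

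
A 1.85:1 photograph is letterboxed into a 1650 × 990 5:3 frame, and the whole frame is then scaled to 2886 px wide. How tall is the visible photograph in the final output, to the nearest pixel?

In the 1650×990 frame the photograph fills the width: height = 1650 / 1.850 ≈ 891.89 px.
The frame scales by 2886/1650 = 1.7491; 891.89 × 1.7491 ≈ 1560.00 px.

1560 px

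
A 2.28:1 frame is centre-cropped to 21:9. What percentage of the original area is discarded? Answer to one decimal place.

21:9 is wider than 2.28:1, so the crop keeps the full width and trims the height.
Fraction kept = (2.280)/(2.333) ≈ 97.71%, so 2.29% is lost.

2.3%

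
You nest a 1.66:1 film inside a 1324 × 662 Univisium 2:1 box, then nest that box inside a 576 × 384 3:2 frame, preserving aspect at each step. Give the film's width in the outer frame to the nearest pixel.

First fit — 1.66:1 into 1324×662 spans the height: 1098.92 × 662.00.
Second fit — the Univisium 2:1 canvas into 576×384 spans the width: 576.00 × 288.00 (×0.4350 from 1324×662).
The film scales with it: width 1098.92 × 0.4350 ≈ 478.08.

478 px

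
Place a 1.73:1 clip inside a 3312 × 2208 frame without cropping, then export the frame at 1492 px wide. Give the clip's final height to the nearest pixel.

862 px

In the 3312×2208 frame the clip fills the width: height = 3312 / 1.730 ≈ 1914.45 px.
Resizing to 1492 px wide multiplies everything by 0.4505: 1914.45 → 862.43 px.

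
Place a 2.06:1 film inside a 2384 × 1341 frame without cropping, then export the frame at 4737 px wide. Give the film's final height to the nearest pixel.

2300 px

In the 2384×1341 frame the film fills the width: height = 2384 / 2.060 ≈ 1157.28 px.
Resizing to 4737 px wide multiplies everything by 1.9870: 1157.28 → 2299.51 px.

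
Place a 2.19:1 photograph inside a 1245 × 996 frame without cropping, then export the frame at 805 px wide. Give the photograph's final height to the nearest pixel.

368 px

In the 1245×996 frame the photograph fills the width: height = 1245 / 2.190 ≈ 568.49 px.
Scaling 1245 → 805 is ×0.6466, so the height becomes 568.49 × 0.6466 ≈ 367.58 px.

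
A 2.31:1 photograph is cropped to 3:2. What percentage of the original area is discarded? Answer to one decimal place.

35.1%

Going from 2.31:1 to 3:2 means cutting width while keeping height.
Fraction kept = (1.500)/(2.310) ≈ 64.94%, so 35.06% is lost.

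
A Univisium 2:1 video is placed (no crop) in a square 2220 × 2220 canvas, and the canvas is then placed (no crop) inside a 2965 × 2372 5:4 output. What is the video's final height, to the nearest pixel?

First fit — Univisium 2:1 into 2220×2220 spans the width: 2220.00 × 1110.00.
The square canvas is height-limited in 2965×2372, giving 2372.00 × 2372.00; scale factor 1.0685.
Applying the same ×1.0685: 1110.00 → 1186.00.

1186 px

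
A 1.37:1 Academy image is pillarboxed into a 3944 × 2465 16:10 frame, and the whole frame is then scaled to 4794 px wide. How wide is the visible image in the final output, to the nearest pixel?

4105 px

Fitted into 3944×2465, the image spans the height; its width is 2465 × 1.370 ≈ 3377.05 px.
The frame scales by 4794/3944 = 1.2155; 3377.05 × 1.2155 ≈ 4104.86 px.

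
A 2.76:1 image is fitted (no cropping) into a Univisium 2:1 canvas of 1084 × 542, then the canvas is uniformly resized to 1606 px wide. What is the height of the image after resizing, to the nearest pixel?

In the 1084×542 frame the image fills the width: height = 1084 / 2.760 ≈ 392.75 px.
The frame scales by 1606/1084 = 1.4815; 392.75 × 1.4815 ≈ 581.88 px.

582 px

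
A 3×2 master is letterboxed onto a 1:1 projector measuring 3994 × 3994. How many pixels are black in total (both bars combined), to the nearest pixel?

3×2 is wider than 1:1, so it spans the full width.
The master is 3994 × 2/3 ≈ 2662.6667 px tall.
Black = 3994 − 2662.6667 = 1331.3333 px.
Bar area = 1331.3333 × 3994 ≈ 5317345 px.

5317345 pixels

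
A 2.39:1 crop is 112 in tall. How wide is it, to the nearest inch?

Width = 112 × 2.390 = 267.68.

268 in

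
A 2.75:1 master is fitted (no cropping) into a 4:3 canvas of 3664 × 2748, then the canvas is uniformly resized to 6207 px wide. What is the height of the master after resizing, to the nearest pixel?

At 3664×2748 the master is width-limited, so height = 3664 / 2.750 ≈ 1332.36 px.
Scaling 3664 → 6207 is ×1.6941, so the height becomes 1332.36 × 1.6941 ≈ 2257.09 px.

2257 px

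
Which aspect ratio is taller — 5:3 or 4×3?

4×3

5:3 = 1.667 and 4×3 = 1.333; 1.667 > 1.333. The smaller width-to-height ratio is the taller frame.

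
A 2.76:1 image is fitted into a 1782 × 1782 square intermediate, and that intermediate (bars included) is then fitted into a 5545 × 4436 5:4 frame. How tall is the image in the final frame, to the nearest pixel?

Inside the 1782×1782 canvas the image is width-limited at 1782.00 × 645.65.
Second fit — the square canvas into 5545×4436 spans the height: 4436.00 × 4436.00 (×2.4893 from 1782×1782).
Applying the same ×2.4893: 645.65 → 1607.25.

1607 px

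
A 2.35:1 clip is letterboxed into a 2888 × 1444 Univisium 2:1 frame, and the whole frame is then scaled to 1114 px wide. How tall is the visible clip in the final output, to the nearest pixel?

474 px

At 2888×1444 the clip is width-limited, so height = 2888 / 2.350 ≈ 1228.94 px.
The frame scales by 1114/2888 = 0.3857; 1228.94 × 0.3857 ≈ 474.04 px.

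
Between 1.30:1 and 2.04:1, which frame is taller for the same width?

1.30:1

1.3 and 2.04; 2.04 > 1.3. The smaller width-to-height ratio is the taller frame.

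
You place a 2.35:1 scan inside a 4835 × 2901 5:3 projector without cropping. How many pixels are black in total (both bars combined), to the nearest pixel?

2.35:1 is wider than 5:3, so it spans the full width.
The scan is 4835 / 2.350 ≈ 2057.4468 px tall.
Leftover height: 2901 − 2057.4468 = 843.5532 px.
That's 843.5532 × 4835 ≈ 4078580 black pixels.

4078580 pixels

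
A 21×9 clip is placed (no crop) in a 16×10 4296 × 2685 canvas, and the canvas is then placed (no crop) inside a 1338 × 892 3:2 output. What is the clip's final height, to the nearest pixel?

Inside the 4296×2685 canvas the clip is width-limited at 4296.00 × 1841.14.
Second fit — the 16×10 canvas into 1338×892 spans the width: 1338.00 × 836.25 (×0.3115 from 4296×2685).
So the clip's height is 1841.14 × 0.3115 ≈ 573.43.

573 px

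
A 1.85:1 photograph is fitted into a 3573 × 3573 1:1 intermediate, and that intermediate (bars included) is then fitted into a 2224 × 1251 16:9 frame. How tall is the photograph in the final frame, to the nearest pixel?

Inside the 3573×3573 canvas the photograph is width-limited at 3573.00 × 1931.35.
Second fit — the 1:1 canvas into 2224×1251 spans the height: 1251.00 × 1251.00 (×0.3501 from 3573×3573).
Applying the same ×0.3501: 1931.35 → 676.22.

676 px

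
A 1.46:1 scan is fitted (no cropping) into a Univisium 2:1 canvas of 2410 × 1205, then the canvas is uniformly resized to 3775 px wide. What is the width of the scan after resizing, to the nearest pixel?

2756 px

In the 2410×1205 frame the scan fills the height: width = 1205 × 1.460 ≈ 1759.30 px.
Scaling 2410 → 3775 is ×1.5664, so the width becomes 1759.30 × 1.5664 ≈ 2755.75 px.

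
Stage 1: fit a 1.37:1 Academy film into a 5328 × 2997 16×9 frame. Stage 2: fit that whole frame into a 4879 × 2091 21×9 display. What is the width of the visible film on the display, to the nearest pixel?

First fit — 1.37:1 Academy into 5328×2997 spans the height: 4105.89 × 2997.00.
16×9 in 4879×2091: fills the height, so the intermediate becomes 3717.33 × 2091.00 — a scale of ×0.6977.
So the film's width is 4105.89 × 0.6977 ≈ 2864.67.

2865 px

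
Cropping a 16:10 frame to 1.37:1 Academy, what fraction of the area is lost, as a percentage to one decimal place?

Going from 16:10 to 1.37:1 Academy means cutting width while keeping height.
Area ratio = (1.370)/(1.600) = 85.62%; the remaining 14.38% is cropped out.

14.4%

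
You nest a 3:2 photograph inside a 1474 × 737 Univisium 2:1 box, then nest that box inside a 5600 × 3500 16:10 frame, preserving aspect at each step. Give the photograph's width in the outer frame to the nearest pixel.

3:2 in 1474×737: fills the height, so the photograph is 1105.50 × 737.00.
Second fit — the Univisium 2:1 canvas into 5600×3500 spans the width: 5600.00 × 2800.00 (×3.7992 from 1474×737).
Applying the same ×3.7992: 1105.50 → 4200.00.

4200 px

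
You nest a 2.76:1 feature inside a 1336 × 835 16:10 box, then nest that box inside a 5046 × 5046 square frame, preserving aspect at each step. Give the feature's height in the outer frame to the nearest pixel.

1828 px

2.76:1 in 1336×835: fills the width, so the feature is 1336.00 × 484.06.
The 16:10 canvas is width-limited in 5046×5046, giving 5046.00 × 3153.75; scale factor 3.7769.
So the feature's height is 484.06 × 3.7769 ≈ 1828.26.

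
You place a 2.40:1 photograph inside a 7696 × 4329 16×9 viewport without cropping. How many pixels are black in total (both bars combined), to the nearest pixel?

2.40:1 (2.400) > 16×9 (1.778), so the photograph fills the width.
The photograph is 7696 / 2.400 ≈ 3206.6667 px tall.
Leftover height: 4329 − 3206.6667 = 1122.3333 px.
Bar area = 1122.3333 × 7696 ≈ 8637477 px.

8637477 pixels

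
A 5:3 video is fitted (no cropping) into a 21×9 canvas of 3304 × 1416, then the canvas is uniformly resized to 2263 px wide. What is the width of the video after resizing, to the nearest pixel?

1616 px

Fitted into 3304×1416, the video spans the height; its width is 1416 × 5/3 ≈ 2360.00 px.
Resizing to 2263 px wide multiplies everything by 0.6849: 2360.00 → 1616.43 px.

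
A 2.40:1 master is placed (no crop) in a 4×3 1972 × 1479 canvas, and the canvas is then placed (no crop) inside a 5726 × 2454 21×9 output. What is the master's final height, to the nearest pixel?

1363 px

2.40:1 in 1972×1479: fills the width, so the master is 1972.00 × 821.67.
4×3 in 5726×2454: fills the height, so the intermediate becomes 3272.00 × 2454.00 — a scale of ×1.6592.
So the master's height is 821.67 × 1.6592 ≈ 1363.33.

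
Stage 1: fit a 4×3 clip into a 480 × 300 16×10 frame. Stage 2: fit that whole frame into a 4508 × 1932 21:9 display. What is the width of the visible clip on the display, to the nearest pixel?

First fit — 4×3 into 480×300 spans the height: 400.00 × 300.00.
Second fit — the 16×10 canvas into 4508×1932 spans the height: 3091.20 × 1932.00 (×6.4400 from 480×300).
So the clip's width is 400.00 × 6.4400 ≈ 2576.00.

2576 px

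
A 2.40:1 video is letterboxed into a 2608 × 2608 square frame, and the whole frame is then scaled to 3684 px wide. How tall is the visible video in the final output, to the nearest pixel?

1535 px

In the 2608×2608 frame the video fills the width: height = 2608 / 2.400 ≈ 1086.67 px.
Scaling 2608 → 3684 is ×1.4126, so the height becomes 1086.67 × 1.4126 ≈ 1535.00 px.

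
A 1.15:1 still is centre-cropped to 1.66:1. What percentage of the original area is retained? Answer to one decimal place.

69.3%

The width stays; only height is cut (since 1.66:1 is wider than 1.15:1).
Area ratio = (1.150)/(1.660) = 69.28% retained.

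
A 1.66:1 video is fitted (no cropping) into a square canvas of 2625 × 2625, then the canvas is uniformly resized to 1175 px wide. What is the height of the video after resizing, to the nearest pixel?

708 px

In the 2625×2625 frame the video fills the width: height = 2625 / 1.660 ≈ 1581.33 px.
The frame scales by 1175/2625 = 0.4476; 1581.33 × 0.4476 ≈ 707.83 px.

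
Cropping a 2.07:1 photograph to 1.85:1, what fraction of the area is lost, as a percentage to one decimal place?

Going from 2.07:1 to 1.85:1 means cutting width while keeping height.
Fraction kept = (1.850)/(2.070) ≈ 89.37%, so 10.63% is lost.

10.6%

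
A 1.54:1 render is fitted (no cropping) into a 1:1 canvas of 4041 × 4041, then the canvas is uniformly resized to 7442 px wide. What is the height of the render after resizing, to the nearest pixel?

4832 px

In the 4041×4041 frame the render fills the width: height = 4041 / 1.540 ≈ 2624.03 px.
Scaling 4041 → 7442 is ×1.8416, so the height becomes 2624.03 × 1.8416 ≈ 4832.47 px.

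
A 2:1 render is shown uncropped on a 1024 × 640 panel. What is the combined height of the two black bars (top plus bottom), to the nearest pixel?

Since 2.000 > 1.600, the render is width-limited.
Content height = 1024 × 1/2 ≈ 512.00 px.
Leftover height: 640 − 512.00 = 128.00 px.

128 px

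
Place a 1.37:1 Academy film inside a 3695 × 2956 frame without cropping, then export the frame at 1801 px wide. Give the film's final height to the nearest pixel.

At 3695×2956 the film is width-limited, so height = 3695 / 1.370 ≈ 2697.08 px.
Scaling 3695 → 1801 is ×0.4874, so the height becomes 2697.08 × 0.4874 ≈ 1314.60 px.

1315 px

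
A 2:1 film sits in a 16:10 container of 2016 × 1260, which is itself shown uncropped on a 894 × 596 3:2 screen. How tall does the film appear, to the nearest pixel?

447 px

Inside the 2016×1260 canvas the film is width-limited at 2016.00 × 1008.00.
The 16:10 canvas is width-limited in 894×596, giving 894.00 × 558.75; scale factor 0.4435.
So the film's height is 1008.00 × 0.4435 ≈ 447.00.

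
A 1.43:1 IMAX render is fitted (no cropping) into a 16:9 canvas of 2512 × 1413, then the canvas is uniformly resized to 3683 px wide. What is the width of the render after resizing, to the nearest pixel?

In the 2512×1413 frame the render fills the height: width = 1413 × 1.430 ≈ 2020.59 px.
The frame scales by 3683/2512 = 1.4662; 2020.59 × 1.4662 ≈ 2962.51 px.

2963 px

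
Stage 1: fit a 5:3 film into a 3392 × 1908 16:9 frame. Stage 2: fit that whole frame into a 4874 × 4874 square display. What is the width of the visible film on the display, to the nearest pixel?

5:3 in 3392×1908: fills the height, so the film is 3180.00 × 1908.00.
16:9 in 4874×4874: fills the width, so the intermediate becomes 4874.00 × 2741.62 — a scale of ×1.4369.
The film scales with it: width 3180.00 × 1.4369 ≈ 4569.38.

4569 px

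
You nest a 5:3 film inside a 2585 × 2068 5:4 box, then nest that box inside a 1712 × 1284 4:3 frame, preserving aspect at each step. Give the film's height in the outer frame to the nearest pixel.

963 px

Inside the 2585×2068 canvas the film is width-limited at 2585.00 × 1551.00.
5:4 in 1712×1284: fills the height, so the intermediate becomes 1605.00 × 1284.00 — a scale of ×0.6209.
So the film's height is 1551.00 × 0.6209 ≈ 963.00.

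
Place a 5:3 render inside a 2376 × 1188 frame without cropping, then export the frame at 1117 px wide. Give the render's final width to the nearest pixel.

931 px

In the 2376×1188 frame the render fills the height: width = 1188 × 5/3 ≈ 1980.00 px.
Scaling 2376 → 1117 is ×0.4701, so the width becomes 1980.00 × 0.4701 ≈ 930.83 px.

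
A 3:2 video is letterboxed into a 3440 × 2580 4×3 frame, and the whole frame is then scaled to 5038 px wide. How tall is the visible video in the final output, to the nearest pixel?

In the 3440×2580 frame the video fills the width: height = 3440 × 2/3 ≈ 2293.33 px.
The frame scales by 5038/3440 = 1.4645; 2293.33 × 1.4645 ≈ 3358.67 px.

3359 px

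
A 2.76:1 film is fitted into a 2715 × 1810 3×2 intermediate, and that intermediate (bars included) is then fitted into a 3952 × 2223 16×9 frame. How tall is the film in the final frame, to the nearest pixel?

First fit — 2.76:1 into 2715×1810 spans the width: 2715.00 × 983.70.
Second fit — the 3×2 canvas into 3952×2223 spans the height: 3334.50 × 2223.00 (×1.2282 from 2715×1810).
Applying the same ×1.2282: 983.70 → 1208.15.

1208 px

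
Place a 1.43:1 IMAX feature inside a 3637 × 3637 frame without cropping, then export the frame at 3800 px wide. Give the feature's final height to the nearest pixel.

At 3637×3637 the feature is width-limited, so height = 3637 / 1.430 ≈ 2543.36 px.
Scaling 3637 → 3800 is ×1.0448, so the height becomes 2543.36 × 1.0448 ≈ 2657.34 px.

2657 px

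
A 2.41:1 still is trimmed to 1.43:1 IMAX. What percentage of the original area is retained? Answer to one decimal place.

The height stays; only width is cut (since 1.43:1 IMAX is narrower than 2.41:1).
(1.430)/(2.410) ≈ 0.593 of the area survives.

59.3%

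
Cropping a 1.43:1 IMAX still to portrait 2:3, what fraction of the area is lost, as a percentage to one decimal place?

53.4%

The height stays; only width is cut (since portrait 2:3 is narrower than 1.43:1 IMAX).
Area ratio = (0.667)/(1.430) = 46.62%; the remaining 53.38% is cropped out.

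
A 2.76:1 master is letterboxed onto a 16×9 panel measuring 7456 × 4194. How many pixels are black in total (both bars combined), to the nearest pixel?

Since 2.760 > 1.778, the master is width-limited.
Content height = 7456 / 2.760 ≈ 2701.4493 px.
4194 − 2701.4493 = 1492.5507 px of bars.
Across the 7456-px span: 1492.5507 × 7456 ≈ 11128458 px.

11128458 pixels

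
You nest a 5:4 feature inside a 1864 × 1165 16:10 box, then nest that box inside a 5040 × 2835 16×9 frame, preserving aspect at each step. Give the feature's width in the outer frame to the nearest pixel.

Inside the 1864×1165 canvas the feature is height-limited at 1456.25 × 1165.00.
Second fit — the 16:10 canvas into 5040×2835 spans the height: 4536.00 × 2835.00 (×2.4335 from 1864×1165).
Applying the same ×2.4335: 1456.25 → 3543.75.

3544 px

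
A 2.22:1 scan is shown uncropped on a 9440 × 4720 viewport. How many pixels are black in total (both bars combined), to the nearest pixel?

4415539 pixels

Since 2.220 > 2.000, the scan is width-limited.
Content height = 9440 / 2.220 ≈ 4252.2523 px.
Black = 4720 − 4252.2523 = 467.7477 px.
Bar area = 467.7477 × 9440 ≈ 4415539 px.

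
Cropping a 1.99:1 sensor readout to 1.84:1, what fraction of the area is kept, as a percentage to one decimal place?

1.84:1 is narrower than 1.99:1, so the crop keeps the full height and trims the width.
Fraction kept = (1.840)/(1.990) ≈ 92.46%.

92.5%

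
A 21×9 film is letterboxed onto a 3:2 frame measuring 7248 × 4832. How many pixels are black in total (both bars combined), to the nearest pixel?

Since 2.333 > 1.500, the film is width-limited.
Content height = 7248 × 9/21 ≈ 3106.2857 px.
4832 − 3106.2857 = 1725.7143 px of bars.
Across the 7248-px span: 1725.7143 × 7248 ≈ 12507977 px.

12507977 pixels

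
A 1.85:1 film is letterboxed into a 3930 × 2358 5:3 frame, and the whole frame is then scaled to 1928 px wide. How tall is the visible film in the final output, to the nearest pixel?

1042 px

Fitted into 3930×2358, the film spans the width; its height is 3930 / 1.850 ≈ 2124.32 px.
Scaling 3930 → 1928 is ×0.4906, so the height becomes 2124.32 × 0.4906 ≈ 1042.16 px.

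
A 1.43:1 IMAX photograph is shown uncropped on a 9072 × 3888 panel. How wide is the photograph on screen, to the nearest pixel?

5560 px

Since 1.430 < 2.333, the photograph is height-limited.
Content width = 3888 × 1.430 ≈ 5559.84 px.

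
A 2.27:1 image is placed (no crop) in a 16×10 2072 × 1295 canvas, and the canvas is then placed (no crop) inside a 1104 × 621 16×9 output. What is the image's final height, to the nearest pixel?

First fit — 2.27:1 into 2072×1295 spans the width: 2072.00 × 912.78.
16×10 in 1104×621: fills the height, so the intermediate becomes 993.60 × 621.00 — a scale of ×0.4795.
So the image's height is 912.78 × 0.4795 ≈ 437.71.

438 px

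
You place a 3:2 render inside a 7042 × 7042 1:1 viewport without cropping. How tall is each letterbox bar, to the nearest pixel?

3:2 is wider than 1:1, so it spans the full width.
Content height = 7042 × 2/3 ≈ 4694.67 px.
Leftover height: 7042 − 4694.67 = 2347.33 px → 1173.67 each side.

1174 px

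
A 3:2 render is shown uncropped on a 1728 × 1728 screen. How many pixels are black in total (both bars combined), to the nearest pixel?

995328 pixels

Since 1.500 > 1.000, the render is width-limited.
Content height = 1728 × 2/3 ≈ 1152.0000 px.
1728 − 1152.0000 = 576.0000 px of bars.
That's 576.0000 × 1728 ≈ 995328 black pixels.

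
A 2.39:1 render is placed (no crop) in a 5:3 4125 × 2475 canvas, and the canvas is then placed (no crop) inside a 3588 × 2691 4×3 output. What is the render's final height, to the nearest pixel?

1501 px

2.39:1 in 4125×2475: fills the width, so the render is 4125.00 × 1725.94.
The 5:3 canvas is width-limited in 3588×2691, giving 3588.00 × 2152.80; scale factor 0.8698.
The render scales with it: height 1725.94 × 0.8698 ≈ 1501.26.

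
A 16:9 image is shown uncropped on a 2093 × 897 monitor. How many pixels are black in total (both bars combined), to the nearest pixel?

16:9 is narrower than 21×9, so it spans the full height.
Content width = 897 × 16/9 ≈ 1594.6667 px.
Black = 2093 − 1594.6667 = 498.3333 px.
That's 498.3333 × 897 ≈ 447005 black pixels.

447005 pixels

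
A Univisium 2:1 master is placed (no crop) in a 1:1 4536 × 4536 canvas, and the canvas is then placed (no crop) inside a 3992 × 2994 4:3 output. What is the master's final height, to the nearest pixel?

Inside the 4536×4536 canvas the master is width-limited at 4536.00 × 2268.00.
1:1 in 3992×2994: fills the height, so the intermediate becomes 2994.00 × 2994.00 — a scale of ×0.6601.
So the master's height is 2268.00 × 0.6601 ≈ 1497.00.

1497 px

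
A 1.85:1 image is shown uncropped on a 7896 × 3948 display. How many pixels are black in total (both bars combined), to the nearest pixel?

Since 1.850 < 2.000, the image is height-limited.
That makes the image 7303.8000 px wide (3948 × 1.850).
7896 − 7303.8000 = 592.2000 px of bars.
That's 592.2000 × 3948 ≈ 2338006 black pixels.

2338006 pixels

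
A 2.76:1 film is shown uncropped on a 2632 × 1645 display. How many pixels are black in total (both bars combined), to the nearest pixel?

1819704 pixels

2.76:1 (2.760) > 16×10 (1.600), so the film fills the width.
The film is 2632 / 2.760 ≈ 953.6232 px tall.
Leftover height: 1645 − 953.6232 = 691.3768 px.
Across the 2632-px span: 691.3768 × 2632 ≈ 1819704 px.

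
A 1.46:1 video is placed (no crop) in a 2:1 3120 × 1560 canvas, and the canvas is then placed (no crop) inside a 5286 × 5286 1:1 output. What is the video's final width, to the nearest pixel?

First fit — 1.46:1 into 3120×1560 spans the height: 2277.60 × 1560.00.
Second fit — the 2:1 canvas into 5286×5286 spans the width: 5286.00 × 2643.00 (×1.6942 from 3120×1560).
The video scales with it: width 2277.60 × 1.6942 ≈ 3858.78.

3859 px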